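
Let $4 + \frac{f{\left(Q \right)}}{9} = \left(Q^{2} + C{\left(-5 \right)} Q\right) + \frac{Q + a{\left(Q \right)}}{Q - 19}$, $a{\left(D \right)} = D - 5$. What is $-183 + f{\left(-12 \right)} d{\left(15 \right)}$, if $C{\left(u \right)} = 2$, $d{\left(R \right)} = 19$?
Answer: $\frac{614202}{31} \approx 19813.0$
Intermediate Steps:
$a{\left(D \right)} = -5 + D$
$f{\left(Q \right)} = -36 + 9 Q^{2} + 18 Q + \frac{9 \left(-5 + 2 Q\right)}{-19 + Q}$ ($f{\left(Q \right)} = -36 + 9 \left(\left(Q^{2} + 2 Q\right) + \frac{Q + \left(-5 + Q\right)}{Q - 19}\right) = -36 + 9 \left(\left(Q^{2} + 2 Q\right) + \frac{-5 + 2 Q}{-19 + Q}\right) = -36 + 9 \left(Q^{2} + 2 Q + \frac{-5 + 2 Q}{-19 + Q}\right) = -36 + \left(9 Q^{2} + 18 Q + \frac{9 \left(-5 + 2 Q\right)}{-19 + Q}\right) = -36 + 9 Q^{2} + 18 Q + \frac{9 \left(-5 + 2 Q\right)}{-19 + Q}$)
$-183 + f{\left(-12 \right)} d{\left(15 \right)} = -183 + \frac{9 \left(71 + \left(-12\right)^{3} - -480 - 17 \left(-12\right)^{2}\right)}{-19 - 12} \cdot 19 = -183 + \frac{9 \left(71 - 1728 + 480 - 2448\right)}{-31} \cdot 19 = -183 + 9 \left(- \frac{1}{31}\right) \left(71 - 1728 + 480 - 2448\right) 19 = -183 + 9 \left(- \frac{1}{31}\right) \left(-3625\right) 19 = -183 + \frac{32625}{31} \cdot 19 = -183 + \frac{619875}{31} = \frac{614202}{31}$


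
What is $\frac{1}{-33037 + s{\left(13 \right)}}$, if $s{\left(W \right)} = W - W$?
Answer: $- \frac{1}{33037} \approx -3.0269 \cdot 10^{-5}$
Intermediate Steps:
$s{\left(W \right)} = 0$
$\frac{1}{-33037 + s{\left(13 \right)}} = \frac{1}{-33037 + 0} = \frac{1}{-33037} = - \frac{1}{33037}$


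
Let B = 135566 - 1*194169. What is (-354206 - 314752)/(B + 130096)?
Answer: -222986/23831 ≈ -9.3570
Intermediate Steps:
B = -58603 (B = 135566 - 194169 = -58603)
(-354206 - 314752)/(B + 130096) = (-354206 - 314752)/(-58603 + 130096) = -668958/71493 = -668958*1/71493 = -222986/23831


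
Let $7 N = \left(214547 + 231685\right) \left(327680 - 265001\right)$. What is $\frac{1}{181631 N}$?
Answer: $\frac{7}{5080105646526168} \approx 1.3779 \cdot 10^{-15}$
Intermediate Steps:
$N = \frac{27969375528}{7}$ ($N = \frac{\left(214547 + 231685\right) \left(327680 - 265001\right)}{7} = \frac{446232 \cdot 62679}{7} = \frac{1}{7} \cdot 27969375528 = \frac{27969375528}{7} \approx 3.9956 \cdot 10^{9}$)
$\frac{1}{181631 N} = \frac{1}{181631 \cdot \frac{27969375528}{7}} = \frac{1}{181631} \cdot \frac{7}{27969375528} = \frac{7}{5080105646526168}$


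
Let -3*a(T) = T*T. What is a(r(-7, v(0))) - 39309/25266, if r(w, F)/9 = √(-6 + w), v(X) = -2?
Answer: 2943019/8422 ≈ 349.44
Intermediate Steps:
r(w, F) = 9*√(-6 + w)
a(T) = -T²/3 (a(T) = -T*T/3 = -T²/3)
a(r(-7, v(0))) - 39309/25266 = -(9*√(-6 - 7))²/3 - 39309/25266 = -(9*√(-13))²/3 - 39309/25266 = -(9*(I*√13))²/3 - 1*13103/8422 = -(9*I*√13)²/3 - 13103/8422 = -⅓*(-1053) - 13103/8422 = 351 - 13103/8422 = 2943019/8422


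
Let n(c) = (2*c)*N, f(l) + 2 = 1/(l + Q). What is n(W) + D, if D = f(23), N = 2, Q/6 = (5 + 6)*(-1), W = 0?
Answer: -87/43 ≈ -2.0233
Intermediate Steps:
Q = -66 (Q = 6*((5 + 6)*(-1)) = 6*(11*(-1)) = 6*(-11) = -66)
f(l) = -2 + 1/(-66 + l) (f(l) = -2 + 1/(l - 66) = -2 + 1/(-66 + l))
D = -87/43 (D = (133 - 2*23)/(-66 + 23) = (133 - 46)/(-43) = -1/43*87 = -87/43 ≈ -2.0233)
n(c) = 4*c (n(c) = (2*c)*2 = 4*c)
n(W) + D = 4*0 - 87/43 = 0 - 87/43 = -87/43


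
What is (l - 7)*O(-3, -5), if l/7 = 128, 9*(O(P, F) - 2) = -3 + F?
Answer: 8890/9 ≈ 987.78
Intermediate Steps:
O(P, F) = 5/3 + F/9 (O(P, F) = 2 + (-3 + F)/9 = 2 + (-⅓ + F/9) = 5/3 + F/9)
l = 896 (l = 7*128 = 896)
(l - 7)*O(-3, -5) = (896 - 7)*(5/3 + (⅑)*(-5)) = 889*(5/3 - 5/9) = 889*(10/9) = 8890/9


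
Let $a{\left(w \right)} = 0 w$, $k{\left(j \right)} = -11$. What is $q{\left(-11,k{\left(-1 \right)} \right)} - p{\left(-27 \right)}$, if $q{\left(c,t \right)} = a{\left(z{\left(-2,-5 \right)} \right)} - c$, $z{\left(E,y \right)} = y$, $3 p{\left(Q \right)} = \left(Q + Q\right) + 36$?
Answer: $17$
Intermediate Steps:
$p{\left(Q \right)} = 12 + \frac{2 Q}{3}$ ($p{\left(Q \right)} = \frac{\left(Q + Q\right) + 36}{3} = \frac{2 Q + 36}{3} = \frac{36 + 2 Q}{3} = 12 + \frac{2 Q}{3}$)
$a{\left(w \right)} = 0$
$q{\left(c,t \right)} = - c$ ($q{\left(c,t \right)} = 0 - c = - c$)
$q{\left(-11,k{\left(-1 \right)} \right)} - p{\left(-27 \right)} = \left(-1\right) \left(-11\right) - \left(12 + \frac{2}{3} \left(-27\right)\right) = 11 - \left(12 - 18\right) = 11 - -6 = 11 + 6 = 17$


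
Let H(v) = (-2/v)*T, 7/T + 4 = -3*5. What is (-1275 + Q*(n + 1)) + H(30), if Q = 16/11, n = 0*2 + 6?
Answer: -3965128/3135 ≈ -1264.8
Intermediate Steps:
T = -7/19 (T = 7/(-4 - 3*5) = 7/(-4 - 15) = 7/(-19) = 7*(-1/19) = -7/19 ≈ -0.36842)
n = 6 (n = 0 + 6 = 6)
Q = 16/11 (Q = 16*(1/11) = 16/11 ≈ 1.4545)
H(v) = 14/(19*v) (H(v) = -2/v*(-7/19) = 14/(19*v))
(-1275 + Q*(n + 1)) + H(30) = (-1275 + 16*(6 + 1)/11) + (14/19)/30 = (-1275 + (16/11)*7) + (14/19)*(1/30) = (-1275 + 112/11) + 7/285 = -13913/11 + 7/285 = -3965128/3135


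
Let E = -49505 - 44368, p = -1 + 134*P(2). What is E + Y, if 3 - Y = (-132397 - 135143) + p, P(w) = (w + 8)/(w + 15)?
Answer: 2951067/17 ≈ 1.7359e+5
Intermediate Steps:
P(w) = (8 + w)/(15 + w)
p = 1323/17 (p = -1 + 134*((8 + 2)/(15 + 2)) = -1 + 134*(10/17) = -1 + 1340/17 = 1323/17 ≈ 77.823)
Y = 4546908/17 (Y = 3 - ((-132397 - 135143) + 1323/17) = 3 - (-267540 + 1323/17) = 3 - 1*(-4546857/17) = 3 + 4546857/17 = 4546908/17 ≈ 2.6747e+5)
E = -93873
E + Y = -93873 + 4546908/17 = 2951067/17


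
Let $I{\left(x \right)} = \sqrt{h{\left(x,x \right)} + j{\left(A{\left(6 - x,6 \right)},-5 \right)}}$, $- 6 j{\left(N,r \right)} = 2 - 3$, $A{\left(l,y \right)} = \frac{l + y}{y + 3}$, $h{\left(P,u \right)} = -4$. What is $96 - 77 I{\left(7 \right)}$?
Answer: $96 - \frac{77 i \sqrt{138}}{6} \approx 96.0 - 150.76 i$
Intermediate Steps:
$A{\left(l,y \right)} = \frac{l + y}{3 + y}$
$j{\left(N,r \right)} = \frac{1}{6}$ ($j{\left(N,r \right)} = - \frac{2 - 3}{6} = \left(- \frac{1}{6}\right) \left(-1\right) = \frac{1}{6}$)
$I{\left(x \right)} = \frac{i \sqrt{138}}{6}$ ($I{\left(x \right)} = \sqrt{-4 + \frac{1}{6}} = \sqrt{- \frac{23}{6}} = \frac{i \sqrt{138}}{6}$)
$96 - 77 I{\left(7 \right)} = 96 - 77 \frac{i \sqrt{138}}{6} = 96 - \frac{77 i \sqrt{138}}{6}$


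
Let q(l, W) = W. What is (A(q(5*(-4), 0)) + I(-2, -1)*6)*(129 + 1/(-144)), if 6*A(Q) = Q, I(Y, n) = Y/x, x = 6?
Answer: -18575/72 ≈ -257.99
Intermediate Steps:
I(Y, n) = Y/6
A(Q) = Q/6
(A(q(5*(-4), 0)) + I(-2, -1)*6)*(129 + 1/(-144)) = ((1/6)*0 + ((1/6)*(-2))*6)*(129 + 1/(-144)) = (0 - 1/3*6)*(129 - 1/144) = (0 - 2)*(18575/144) = -2*18575/144 = -18575/72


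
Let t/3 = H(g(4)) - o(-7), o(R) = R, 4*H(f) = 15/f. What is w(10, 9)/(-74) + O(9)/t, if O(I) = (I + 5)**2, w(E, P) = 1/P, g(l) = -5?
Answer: 174023/16650 ≈ 10.452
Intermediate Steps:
H(f) = 15/(4*f) (H(f) = (15/f)/4 = 15/(4*f))
t = 75/4 (t = 3*((15/4)/(-5) - 1*(-7)) = 3*((15/4)*(-1/5) + 7) = 3*(-3/4 + 7) = 3*(25/4) = 75/4 ≈ 18.750)
O(I) = (5 + I)**2
w(10, 9)/(-74) + O(9)/t = 1/(9*(-74)) + (5 + 9)**2/(75/4) = (1/9)*(-1/74) + 14**2*(4/75) = -1/666 + 196*(4/75) = -1/666 + 784/75 = 174023/16650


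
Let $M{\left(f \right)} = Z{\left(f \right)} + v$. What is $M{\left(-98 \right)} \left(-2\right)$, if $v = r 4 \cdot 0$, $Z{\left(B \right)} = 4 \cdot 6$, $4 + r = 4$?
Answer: $-48$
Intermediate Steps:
$r = 0$ ($r = -4 + 4 = 0$)
$Z{\left(B \right)} = 24$
$v = 0$ ($v = 0 \cdot 4 \cdot 0 = 0 \cdot 0 = 0$)
$M{\left(f \right)} = 24$ ($M{\left(f \right)} = 24 + 0 = 24$)
$M{\left(-98 \right)} \left(-2\right) = 24 \left(-2\right) = -48$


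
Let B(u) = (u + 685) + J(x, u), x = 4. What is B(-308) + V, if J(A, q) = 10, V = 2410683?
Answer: 2411070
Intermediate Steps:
B(u) = 695 + u (B(u) = (u + 685) + 10 = (685 + u) + 10 = 695 + u)
B(-308) + V = (695 - 308) + 2410683 = 387 + 2410683 = 2411070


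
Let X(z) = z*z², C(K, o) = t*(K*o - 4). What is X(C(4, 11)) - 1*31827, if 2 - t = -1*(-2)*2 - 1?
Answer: -95827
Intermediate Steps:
t = -1 (t = 2 - (-1*(-2)*2 - 1) = 2 - (2*2 - 1) = 2 - (4 - 1) = 2 - 1*3 = 2 - 3 = -1)
C(K, o) = 4 - K*o (C(K, o) = -(K*o - 4) = -(-4 + K*o) = 4 - K*o)
X(z) = z³
X(C(4, 11)) - 1*31827 = (4 - 1*4*11)³ - 1*31827 = (4 - 44)³ - 31827 = (-40)³ - 31827 = -64000 - 31827 = -95827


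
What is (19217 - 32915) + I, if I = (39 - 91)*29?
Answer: -15206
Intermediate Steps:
I = -1508 (I = -52*29 = -1508)
(19217 - 32915) + I = (19217 - 32915) - 1508 = -13698 - 1508 = -15206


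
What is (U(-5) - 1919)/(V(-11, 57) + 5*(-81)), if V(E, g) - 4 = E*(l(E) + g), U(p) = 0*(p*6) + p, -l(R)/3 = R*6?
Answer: 962/1603 ≈ 0.60012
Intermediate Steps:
l(R) = -18*R (l(R) = -3*R*6 = -18*R)
U(p) = p (U(p) = 0*(6*p) + p = 0 + p = p)
V(E, g) = 4 + E*(g - 18*E) (V(E, g) = 4 + E*(-18*E + g) = 4 + E*(g - 18*E))
(U(-5) - 1919)/(V(-11, 57) + 5*(-81)) = (-5 - 1919)/((4 - 18*(-11)² - 11*57) + 5*(-81)) = -1924/((4 - 18*121 - 627) - 405) = -1924/((4 - 2178 - 627) - 405) = -1924/(-2801 - 405) = -1924/(-3206) = -1924*(-1/3206) = 962/1603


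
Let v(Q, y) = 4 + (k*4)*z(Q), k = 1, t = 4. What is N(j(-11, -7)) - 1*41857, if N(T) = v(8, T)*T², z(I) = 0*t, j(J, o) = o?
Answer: -41661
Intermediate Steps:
z(I) = 0 (z(I) = 0*4 = 0)
v(Q, y) = 4 (v(Q, y) = 4 + (1*4)*0 = 4 + 4*0 = 4 + 0 = 4)
N(T) = 4*T²
N(j(-11, -7)) - 1*41857 = 4*(-7)² - 1*41857 = 4*49 - 41857 = 196 - 41857 = -41661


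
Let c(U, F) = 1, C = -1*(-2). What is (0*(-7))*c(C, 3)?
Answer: 0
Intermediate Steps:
C = 2
(0*(-7))*c(C, 3) = (0*(-7))*1 = 0*1 = 0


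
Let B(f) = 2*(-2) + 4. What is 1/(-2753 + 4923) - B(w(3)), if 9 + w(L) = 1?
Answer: 1/2170 ≈ 0.00046083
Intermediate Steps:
w(L) = -8 (w(L) = -9 + 1 = -8)
B(f) = 0 (B(f) = -4 + 4 = 0)
1/(-2753 + 4923) - B(w(3)) = 1/(-2753 + 4923) - 1*0 = 1/2170 + 0 = 1/2170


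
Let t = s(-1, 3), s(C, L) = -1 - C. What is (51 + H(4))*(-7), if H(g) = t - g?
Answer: -329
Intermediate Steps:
t = 0 (t = -1 - 1*(-1) = -1 + 1 = 0)
H(g) = -g (H(g) = 0 - g = -g)
(51 + H(4))*(-7) = (51 - 1*4)*(-7) = (51 - 4)*(-7) = 47*(-7) = -329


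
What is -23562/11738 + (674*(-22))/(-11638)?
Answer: -2276443/3104701 ≈ -0.73322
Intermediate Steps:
-23562/11738 + (674*(-22))/(-11638) = -23562*1/11738 - 14828*(-1/11638) = -11781/5869 + 674/529 = -2276443/3104701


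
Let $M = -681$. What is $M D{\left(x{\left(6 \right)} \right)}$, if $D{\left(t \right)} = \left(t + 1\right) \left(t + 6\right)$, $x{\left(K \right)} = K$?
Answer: $-57204$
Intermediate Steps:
$D{\left(t \right)} = \left(1 + t\right) \left(6 + t\right)$
$M D{\left(x{\left(6 \right)} \right)} = - 681 \left(6 + 6^{2} + 7 \cdot 6\right) = - 681 \left(6 + 36 + 42\right) = \left(-681\right) 84 = -57204$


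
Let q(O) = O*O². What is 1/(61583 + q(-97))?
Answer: -1/851090 ≈ -1.1750e-6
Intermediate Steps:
q(O) = O³
1/(61583 + q(-97)) = 1/(61583 + (-97)³) = 1/(61583 - 912673) = 1/(-851090) = -1/851090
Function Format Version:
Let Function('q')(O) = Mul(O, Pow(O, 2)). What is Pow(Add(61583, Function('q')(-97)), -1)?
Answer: Rational(-1, 851090) ≈ -1.1750e-6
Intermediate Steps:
Function('q')(O) = Pow(O, 3)
Pow(Add(61583, Function('q')(-97)), -1) = Pow(Add(61583, Pow(-97, 3)), -1) = Pow(Add(61583, -912673), -1) = Pow(-851090, -1) = Rational(-1, 851090)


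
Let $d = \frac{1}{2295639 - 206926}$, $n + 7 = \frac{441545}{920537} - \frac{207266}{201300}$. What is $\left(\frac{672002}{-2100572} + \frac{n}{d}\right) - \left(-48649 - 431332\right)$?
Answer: $- \frac{33815082046154636082887}{2211617045193825} \approx -1.529 \cdot 10^{7}$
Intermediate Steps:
$n = - \frac{699520850021}{92652049050}$ ($n = -7 + \left(\frac{441545}{920537} - \frac{207266}{201300}\right) = -7 + \left(441545 \cdot \frac{1}{920537} - \frac{103633}{100650}\right) = -7 + \left(\frac{441545}{920537} - \frac{103633}{100650}\right) = -7 - \frac{50956506671}{92652049050} = - \frac{699520850021}{92652049050} \approx -7.55$)
$d = \frac{1}{2088713} \approx 4.7876 \cdot 10^{-7}$
$\left(\frac{672002}{-2100572} + \frac{n}{d}\right) - \left(-48649 - 431332\right) = \left(\frac{672002}{-2100572} - \frac{699520850021 \frac{1}{\frac{1}{2088713}}}{92652049050}\right) - \left(-48649 - 431332\right) = \left(672002 \left(- \frac{1}{2100572}\right) - \frac{132827117564537543}{8422913550}\right) - \left(-48649 - 431332\right) = \left(- \frac{336001}{1050286} - \frac{132827117564537543}{8422913550}\right) - -479981 = - \frac{34876616207123813400212}{2211617045193825} + 479981 = - \frac{33815082046154636082887}{2211617045193825}$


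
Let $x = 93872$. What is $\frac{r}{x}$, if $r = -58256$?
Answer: $- \frac{3641}{5867} \approx -0.62059$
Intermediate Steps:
$\frac{r}{x} = - \frac{58256}{93872} = \left(-58256\right) \frac{1}{93872} = - \frac{3641}{5867}$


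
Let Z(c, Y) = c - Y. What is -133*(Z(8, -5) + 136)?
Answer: -19817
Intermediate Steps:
-133*(Z(8, -5) + 136) = -133*((8 - 1*(-5)) + 136) = -133*((8 + 5) + 136) = -133*(13 + 136) = -133*149 = -19817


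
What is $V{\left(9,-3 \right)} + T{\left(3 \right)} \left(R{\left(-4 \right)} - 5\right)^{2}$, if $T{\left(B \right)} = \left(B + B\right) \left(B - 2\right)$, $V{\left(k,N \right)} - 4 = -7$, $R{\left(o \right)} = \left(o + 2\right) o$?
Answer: $51$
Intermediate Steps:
$R{\left(o \right)} = o \left(2 + o\right)$ ($R{\left(o \right)} = \left(2 + o\right) o = o \left(2 + o\right)$)
$V{\left(k,N \right)} = -3$ ($V{\left(k,N \right)} = 4 - 7 = -3$)
$T{\left(B \right)} = 2 B \left(-2 + B\right)$
$V{\left(9,-3 \right)} + T{\left(3 \right)} \left(R{\left(-4 \right)} - 5\right)^{2} = -3 + 2 \cdot 3 \left(-2 + 3\right) \left(- 4 \left(2 - 4\right) - 5\right)^{2} = -3 + 2 \cdot 3 \cdot 1 \left(\left(-4\right) \left(-2\right) - 5\right)^{2} = -3 + 6 \left(8 - 5\right)^{2} = -3 + 6 \cdot 3^{2} = -3 + 6 \cdot 9 = -3 + 54 = 51$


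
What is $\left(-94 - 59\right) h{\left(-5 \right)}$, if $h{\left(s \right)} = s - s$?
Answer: $0$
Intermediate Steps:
$h{\left(s \right)} = 0$
$\left(-94 - 59\right) h{\left(-5 \right)} = \left(-94 - 59\right) 0 = \left(-153\right) 0 = 0$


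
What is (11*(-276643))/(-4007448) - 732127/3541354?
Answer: 3921318929473/7095896002296 ≈ 0.55262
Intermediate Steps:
(11*(-276643))/(-4007448) - 732127/3541354 = -3043073*(-1/4007448) - 732127*1/3541354 = 3043073/4007448 - 732127/3541354 = 3921318929473/7095896002296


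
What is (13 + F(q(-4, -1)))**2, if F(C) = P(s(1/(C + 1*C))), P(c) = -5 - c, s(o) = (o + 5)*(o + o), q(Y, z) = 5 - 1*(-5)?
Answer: 2247001/40000 ≈ 56.175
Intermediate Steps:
q(Y, z) = 10 (q(Y, z) = 5 + 5 = 10)
s(o) = 2*o*(5 + o) (s(o) = (5 + o)*(2*o) = 2*o*(5 + o))
F(C) = -5 - (5 + 1/(2*C))/C (F(C) = -5 - 2*(5 + 1/(C + 1*C))/(C + 1*C) = -5 - 2*(5 + 1/(C + C))/(C + C) = -5 - 2*(5 + 1/(2*C))/(2*C) = -5 - 2*1/(2*C)*(5 + 1/(2*C)) = -5 - (5 + 1/(2*C))/C)
(13 + F(q(-4, -1)))**2 = (13 + (-5 - 5/10 - 1/2/10**2))**2 = (13 + (-5 - 5*1/10 - 1/2*1/100))**2 = (13 + (-5 - 1/2 - 1/200))**2 = (13 - 1101/200)**2 = (1499/200)**2 = 2247001/40000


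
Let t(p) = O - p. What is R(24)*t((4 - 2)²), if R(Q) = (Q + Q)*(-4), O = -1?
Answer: 960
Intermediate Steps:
R(Q) = -8*Q (R(Q) = (2*Q)*(-4) = -8*Q)
t(p) = -1 - p
R(24)*t((4 - 2)²) = (-8*24)*(-1 - (4 - 2)²) = -192*(-1 - 1*2²) = -192*(-1 - 1*4) = -192*(-1 - 4) = -192*(-5) = 960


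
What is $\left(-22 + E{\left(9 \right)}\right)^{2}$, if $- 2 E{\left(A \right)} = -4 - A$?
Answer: $\frac{961}{4} \approx 240.25$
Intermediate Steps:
$E{\left(A \right)} = 2 + \frac{A}{2}$ ($E{\left(A \right)} = - \frac{-4 - A}{2} = 2 + \frac{A}{2}$)
$\left(-22 + E{\left(9 \right)}\right)^{2} = \left(-22 + \left(2 + \frac{1}{2} \cdot 9\right)\right)^{2} = \left(-22 + \left(2 + \frac{9}{2}\right)\right)^{2} = \left(-22 + \frac{13}{2}\right)^{2} = \left(- \frac{31}{2}\right)^{2} = \frac{961}{4}$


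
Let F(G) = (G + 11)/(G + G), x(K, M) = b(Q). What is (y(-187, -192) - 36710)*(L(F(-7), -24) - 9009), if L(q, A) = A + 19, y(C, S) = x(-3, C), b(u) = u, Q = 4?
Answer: 330867884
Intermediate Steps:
x(K, M) = 4
y(C, S) = 4
F(G) = (11 + G)/(2*G) (F(G) = (11 + G)/((2*G)) = (11 + G)*(1/(2*G)) = (11 + G)/(2*G))
L(q, A) = 19 + A
(y(-187, -192) - 36710)*(L(F(-7), -24) - 9009) = (4 - 36710)*((19 - 24) - 9009) = -36706*(-5 - 9009) = -36706*(-9014) = 330867884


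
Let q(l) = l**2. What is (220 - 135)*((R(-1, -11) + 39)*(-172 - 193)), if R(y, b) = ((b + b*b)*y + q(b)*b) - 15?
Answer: 43962425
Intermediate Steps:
R(y, b) = -15 + b**3 + y*(b + b**2) (R(y, b) = ((b + b*b)*y + b**2*b) - 15 = ((b + b**2)*y + b**3) - 15 = (y*(b + b**2) + b**3) - 15 = (b**3 + y*(b + b**2)) - 15 = -15 + b**3 + y*(b + b**2))
(220 - 135)*((R(-1, -11) + 39)*(-172 - 193)) = (220 - 135)*(((-15 + (-11)**3 - 11*(-1) - 1*(-11)**2) + 39)*(-172 - 193)) = 85*(((-15 - 1331 + 11 - 1*121) + 39)*(-365)) = 85*(((-15 - 1331 + 11 - 121) + 39)*(-365)) = 85*((-1456 + 39)*(-365)) = 85*(-1417*(-365)) = 85*517205 = 43962425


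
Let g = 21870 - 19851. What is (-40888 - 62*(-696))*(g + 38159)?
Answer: 90962992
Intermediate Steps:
g = 2019
(-40888 - 62*(-696))*(g + 38159) = (-40888 - 62*(-696))*(2019 + 38159) = (-40888 + 43152)*40178 = 2264*40178 = 90962992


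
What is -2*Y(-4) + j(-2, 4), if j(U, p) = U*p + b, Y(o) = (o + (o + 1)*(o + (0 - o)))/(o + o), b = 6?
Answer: -3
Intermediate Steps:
Y(o) = ½ (Y(o) = (o + (1 + o)*(o - o))/((2*o)) = (o + (1 + o)*0)*(1/(2*o)) = (o + 0)*(1/(2*o)) = o*(1/(2*o)) = ½)
j(U, p) = 6 + U*p (j(U, p) = U*p + 6 = 6 + U*p)
-2*Y(-4) + j(-2, 4) = -2*½ + (6 - 2*4) = -1 + (6 - 8) = -1 - 2 = -3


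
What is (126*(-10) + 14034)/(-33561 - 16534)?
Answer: -12774/50095 ≈ -0.25500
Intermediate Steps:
(126*(-10) + 14034)/(-33561 - 16534) = (-1260 + 14034)/(-50095) = 12774*(-1/50095) = -12774/50095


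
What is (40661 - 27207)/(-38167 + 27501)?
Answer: -6727/5333 ≈ -1.2614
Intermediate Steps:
(40661 - 27207)/(-38167 + 27501) = 13454/(-10666) = 13454*(-1/10666) = -6727/5333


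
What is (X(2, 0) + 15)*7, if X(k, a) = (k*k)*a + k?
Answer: 119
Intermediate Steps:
X(k, a) = k + a*k² (X(k, a) = k²*a + k = a*k² + k = k + a*k²)
(X(2, 0) + 15)*7 = (2*(1 + 0*2) + 15)*7 = (2*(1 + 0) + 15)*7 = (2*1 + 15)*7 = (2 + 15)*7 = 17*7 = 119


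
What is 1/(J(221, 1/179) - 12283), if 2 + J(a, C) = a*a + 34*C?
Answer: 179/6543558 ≈ 2.7355e-5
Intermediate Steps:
J(a, C) = -2 + a² + 34*C (J(a, C) = -2 + (a*a + 34*C) = -2 + (a² + 34*C) = -2 + a² + 34*C)
1/(J(221, 1/179) - 12283) = 1/((-2 + 221² + 34/179) - 12283) = 1/((-2 + 48841 + 34*(1/179)) - 12283) = 1/((-2 + 48841 + 34/179) - 12283) = 1/(8742215/179 - 12283) = 1/(6543558/179) = 179/6543558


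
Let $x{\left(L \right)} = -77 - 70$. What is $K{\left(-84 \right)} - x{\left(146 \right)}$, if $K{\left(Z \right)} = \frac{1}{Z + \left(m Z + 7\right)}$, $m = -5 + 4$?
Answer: $\frac{1030}{7} \approx 147.14$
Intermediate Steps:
$m = -1$
$x{\left(L \right)} = -147$
$K{\left(Z \right)} = \frac{1}{7}$ ($K{\left(Z \right)} = \frac{1}{Z - \left(-7 + Z\right)} = \frac{1}{7}$)
$K{\left(-84 \right)} - x{\left(146 \right)} = \frac{1}{7} - -147 = \frac{1}{7} + 147 = \frac{1030}{7}$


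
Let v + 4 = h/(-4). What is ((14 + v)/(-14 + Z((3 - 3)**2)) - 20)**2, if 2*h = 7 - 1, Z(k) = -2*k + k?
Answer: 1338649/3136 ≈ 426.87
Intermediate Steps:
Z(k) = -k
h = 3 (h = (7 - 1)/2 = (1/2)*6 = 3)
v = -19/4 (v = -4 + 3/(-4) = -4 + 3*(-1/4) = -4 - 3/4 = -19/4 ≈ -4.7500)
((14 + v)/(-14 + Z((3 - 3)**2)) - 20)**2 = ((14 - 19/4)/(-14 - (3 - 3)**2) - 20)**2 = (37/(4*(-14 - 1*0**2)) - 20)**2 = (37/(4*(-14 - 1*0)) - 20)**2 = (37/(4*(-14 + 0)) - 20)**2 = ((37/4)/(-14) - 20)**2 = ((37/4)*(-1/14) - 20)**2 = (-37/56 - 20)**2 = (-1157/56)**2 = 1338649/3136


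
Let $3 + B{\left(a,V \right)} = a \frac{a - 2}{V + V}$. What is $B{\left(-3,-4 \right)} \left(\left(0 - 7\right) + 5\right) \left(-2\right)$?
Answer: $- \frac{39}{2} \approx -19.5$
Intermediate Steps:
$B{\left(a,V \right)} = -3 + \frac{a \left(-2 + a\right)}{2 V}$ ($B{\left(a,V \right)} = -3 + a \frac{a - 2}{V + V} = -3 + a \frac{-2 + a}{2 V} = -3 + \frac{a \left(-2 + a\right)}{2 V}$)
$B{\left(-3,-4 \right)} \left(\left(0 - 7\right) + 5\right) \left(-2\right) = \frac{\frac{\left(-3\right)^{2}}{2} - -3 - -12}{-4} \left(\left(0 - 7\right) + 5\right) \left(-2\right) = - \frac{\frac{1}{2} \cdot 9 + 3 + 12}{4} \left(-7 + 5\right) \left(-2\right) = - \frac{\frac{9}{2} + 3 + 12}{4} \left(-2\right) \left(-2\right) = \left(- \frac{1}{4}\right) \frac{39}{2} \left(-2\right) \left(-2\right) = \left(- \frac{39}{8}\right) \left(-2\right) \left(-2\right) = \frac{39}{4} \left(-2\right) = - \frac{39}{2}$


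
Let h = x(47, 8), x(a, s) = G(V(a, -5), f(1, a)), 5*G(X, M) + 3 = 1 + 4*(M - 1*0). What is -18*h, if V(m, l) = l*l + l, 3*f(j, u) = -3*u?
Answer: 684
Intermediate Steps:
f(j, u) = -u (f(j, u) = (-3*u)/3 = -u)
V(m, l) = l + l² (V(m, l) = l² + l = l + l²)
G(X, M) = -⅖ + 4*M/5 (G(X, M) = -⅗ + (1 + 4*(M - 1*0))/5 = -⅗ + (1 + 4*(M + 0))/5 = -⅗ + (1 + 4*M)/5 = -⅗ + (⅕ + 4*M/5) = -⅖ + 4*M/5)
x(a, s) = -⅖ - 4*a/5 (x(a, s) = -⅖ + 4*(-a)/5 = -⅖ - 4*a/5)
h = -38 (h = -⅖ - ⅘*47 = -⅖ - 188/5 = -38)
-18*h = -18*(-38) = 684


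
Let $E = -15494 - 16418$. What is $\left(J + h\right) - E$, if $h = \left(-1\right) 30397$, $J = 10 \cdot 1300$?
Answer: $14515$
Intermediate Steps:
$J = 13000$
$E = -31912$
$h = -30397$
$\left(J + h\right) - E = \left(13000 - 30397\right) - -31912 = -17397 + 31912 = 14515$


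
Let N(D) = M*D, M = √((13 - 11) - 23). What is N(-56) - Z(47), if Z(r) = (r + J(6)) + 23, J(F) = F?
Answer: -76 - 56*I*√21 ≈ -76.0 - 256.62*I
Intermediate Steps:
M = I*√21 (M = √(2 - 23) = √(-21) = I*√21 ≈ 4.5826*I)
N(D) = I*D*√21 (N(D) = (I*√21)*D = I*D*√21)
Z(r) = 29 + r (Z(r) = (r + 6) + 23 = (6 + r) + 23 = 29 + r)
N(-56) - Z(47) = I*(-56)*√21 - (29 + 47) = -56*I*√21 - 1*76 = -56*I*√21 - 76 = -76 - 56*I*√21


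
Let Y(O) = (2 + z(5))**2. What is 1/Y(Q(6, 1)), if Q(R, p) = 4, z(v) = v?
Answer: 1/49 ≈ 0.020408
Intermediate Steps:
Y(O) = 49 (Y(O) = (2 + 5)**2 = 7**2 = 49)
1/Y(Q(6, 1)) = 1/49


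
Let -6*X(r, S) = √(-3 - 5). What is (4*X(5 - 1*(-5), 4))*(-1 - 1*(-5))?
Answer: -16*I*√2/3 ≈ -7.5425*I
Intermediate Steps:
X(r, S) = -I*√2/3 (X(r, S) = -√(-3 - 5)/6 = -I*√2/3)
(4*X(5 - 1*(-5), 4))*(-1 - 1*(-5)) = (4*(-I*√2/3))*(-1 - 1*(-5)) = (-4*I*√2/3)*(-1 + 5) = -4*I*√2/3*4 = -16*I*√2/3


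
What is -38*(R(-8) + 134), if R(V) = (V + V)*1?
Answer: -4484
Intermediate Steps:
R(V) = 2*V (R(V) = (2*V)*1 = 2*V)
-38*(R(-8) + 134) = -38*(2*(-8) + 134) = -38*(-16 + 134) = -38*118 = -4484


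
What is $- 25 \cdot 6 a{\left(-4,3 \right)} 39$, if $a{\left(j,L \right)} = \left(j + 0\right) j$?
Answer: $-93600$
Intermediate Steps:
$a{\left(j,L \right)} = j^{2}$ ($a{\left(j,L \right)} = j j = j^{2}$)
$- 25 \cdot 6 a{\left(-4,3 \right)} 39 = - 25 \cdot 6 \left(-4\right)^{2} \cdot 39 = - 25 \cdot 6 \cdot 16 \cdot 39 = \left(-25\right) 96 \cdot 39 = \left(-2400\right) 39 = -93600$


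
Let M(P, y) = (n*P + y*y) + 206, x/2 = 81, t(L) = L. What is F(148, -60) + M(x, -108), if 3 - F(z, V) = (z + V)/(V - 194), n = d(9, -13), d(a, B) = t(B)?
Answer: 1240453/127 ≈ 9767.3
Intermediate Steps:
d(a, B) = B
x = 162 (x = 2*81 = 162)
n = -13
F(z, V) = 3 - (V + z)/(-194 + V) (F(z, V) = 3 - (z + V)/(V - 194) = 3 - (V + z)/(-194 + V))
M(P, y) = 206 + y² - 13*P (M(P, y) = (-13*P + y*y) + 206 = (-13*P + y²) + 206 = (y² - 13*P) + 206 = 206 + y² - 13*P)
F(148, -60) + M(x, -108) = (-582 - 1*148 + 2*(-60))/(-194 - 60) + (206 + (-108)² - 13*162) = (-582 - 148 - 120)/(-254) + (206 + 11664 - 2106) = -1/254*(-850) + 9764 = 425/127 + 9764 = 1240453/127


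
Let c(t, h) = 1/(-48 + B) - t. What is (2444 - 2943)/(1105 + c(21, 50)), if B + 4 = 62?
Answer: -4990/10841 ≈ -0.46029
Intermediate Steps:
B = 58 (B = -4 + 62 = 58)
c(t, h) = ⅒ - t (c(t, h) = 1/(-48 + 58) - t = 1/10 - t = ⅒ - t)
(2444 - 2943)/(1105 + c(21, 50)) = (2444 - 2943)/(1105 + (⅒ - 1*21)) = -499/(1105 + (⅒ - 21)) = -499/(1105 - 209/10) = -499/10841/10 = -499*10/10841 = -4990/10841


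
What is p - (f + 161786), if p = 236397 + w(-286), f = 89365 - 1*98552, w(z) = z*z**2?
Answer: -23309858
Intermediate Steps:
w(z) = z**3
f = -9187 (f = 89365 - 98552 = -9187)
p = -23157259 (p = 236397 + (-286)**3 = 236397 - 23393656 = -23157259)
p - (f + 161786) = -23157259 - (-9187 + 161786) = -23157259 - 1*152599 = -23157259 - 152599 = -23309858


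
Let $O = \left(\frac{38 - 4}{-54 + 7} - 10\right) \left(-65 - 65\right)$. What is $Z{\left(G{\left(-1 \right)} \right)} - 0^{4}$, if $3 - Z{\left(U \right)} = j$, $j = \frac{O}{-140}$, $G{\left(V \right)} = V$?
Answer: $\frac{609}{47} \approx 12.957$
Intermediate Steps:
$O = \frac{65520}{47}$ ($O = \left(\frac{34}{-47} - 10\right) \left(-130\right) = \left(34 \left(- \frac{1}{47}\right) - 10\right) \left(-130\right) = \left(- \frac{34}{47} - 10\right) \left(-130\right) = \left(- \frac{504}{47}\right) \left(-130\right) = \frac{65520}{47} \approx 1394.0$)
$j = - \frac{468}{47}$ ($j = \frac{65520}{47 \left(-140\right)} = \frac{65520}{47} \left(- \frac{1}{140}\right) = - \frac{468}{47} \approx -9.9574$)
$Z{\left(U \right)} = \frac{609}{47}$ ($Z{\left(U \right)} = 3 - - \frac{468}{47} = 3 + \frac{468}{47} = \frac{609}{47}$)
$Z{\left(G{\left(-1 \right)} \right)} - 0^{4} = \frac{609}{47} - 0^{4} = \frac{609}{47} - 0 = \frac{609}{47} + 0 = \frac{609}{47}$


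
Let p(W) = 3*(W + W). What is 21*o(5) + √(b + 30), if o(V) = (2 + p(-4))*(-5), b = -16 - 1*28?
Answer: 2310 + I*√14 ≈ 2310.0 + 3.7417*I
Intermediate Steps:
b = -44 (b = -16 - 28 = -44)
p(W) = 6*W (p(W) = 3*(2*W) = 6*W)
o(V) = 110 (o(V) = (2 + 6*(-4))*(-5) = (2 - 24)*(-5) = -22*(-5) = 110)
21*o(5) + √(b + 30) = 21*110 + √(-44 + 30) = 2310 + √(-14) = 2310 + I*√14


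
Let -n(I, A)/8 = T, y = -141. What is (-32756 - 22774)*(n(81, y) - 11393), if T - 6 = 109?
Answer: 683740890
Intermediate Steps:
T = 115 (T = 6 + 109 = 115)
n(I, A) = -920 (n(I, A) = -8*115 = -920)
(-32756 - 22774)*(n(81, y) - 11393) = (-32756 - 22774)*(-920 - 11393) = -55530*(-12313) = 683740890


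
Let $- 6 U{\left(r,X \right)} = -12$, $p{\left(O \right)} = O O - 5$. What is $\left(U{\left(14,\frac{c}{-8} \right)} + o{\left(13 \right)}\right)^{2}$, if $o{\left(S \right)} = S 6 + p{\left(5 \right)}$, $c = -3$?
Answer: $10000$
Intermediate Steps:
$p{\left(O \right)} = -5 + O^{2}$ ($p{\left(O \right)} = O^{2} - 5 = -5 + O^{2}$)
$U{\left(r,X \right)} = 2$ ($U{\left(r,X \right)} = \left(- \frac{1}{6}\right) \left(-12\right) = 2$)
$o{\left(S \right)} = 20 + 6 S$ ($o{\left(S \right)} = S 6 - \left(5 - 5^{2}\right) = 6 S + \left(-5 + 25\right) = 6 S + 20 = 20 + 6 S$)
$\left(U{\left(14,\frac{c}{-8} \right)} + o{\left(13 \right)}\right)^{2} = \left(2 + \left(20 + 6 \cdot 13\right)\right)^{2} = \left(2 + \left(20 + 78\right)\right)^{2} = \left(2 + 98\right)^{2} = 100^{2} = 10000$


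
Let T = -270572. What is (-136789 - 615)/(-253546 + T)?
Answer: 68702/262059 ≈ 0.26216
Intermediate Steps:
(-136789 - 615)/(-253546 + T) = (-136789 - 615)/(-253546 - 270572) = -137404/(-524118) = -137404*(-1/524118) = 68702/262059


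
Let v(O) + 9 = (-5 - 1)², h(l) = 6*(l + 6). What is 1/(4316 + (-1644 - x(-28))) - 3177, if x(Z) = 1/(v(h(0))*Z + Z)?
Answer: -6655334489/2094849 ≈ -3177.0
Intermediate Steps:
h(l) = 36 + 6*l (h(l) = 6*(6 + l) = 36 + 6*l)
v(O) = 27 (v(O) = -9 + (-5 - 1)² = -9 + (-6)² = -9 + 36 = 27)
x(Z) = 1/(28*Z) (x(Z) = 1/(27*Z + Z) = 1/(28*Z))
1/(4316 + (-1644 - x(-28))) - 3177 = 1/(4316 + (-1644 - 1/(28*(-28)))) - 3177 = 1/(4316 + (-1644 - (-1)/(28*28))) - 3177 = 1/(4316 + (-1644 - 1*(-1/784))) - 3177 = 1/(4316 + (-1644 + 1/784)) - 3177 = 1/(4316 - 1288895/784) - 3177 = 1/(2094849/784) - 3177 = 784/2094849 - 3177 = -6655334489/2094849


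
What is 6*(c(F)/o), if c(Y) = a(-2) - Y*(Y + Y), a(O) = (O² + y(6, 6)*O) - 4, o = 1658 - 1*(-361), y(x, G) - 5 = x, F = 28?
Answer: -3180/673 ≈ -4.7251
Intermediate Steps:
y(x, G) = 5 + x
o = 2019 (o = 1658 + 361 = 2019)
a(O) = -4 + O² + 11*O (a(O) = (O² + (5 + 6)*O) - 4 = (O² + 11*O) - 4 = -4 + O² + 11*O)
c(Y) = -22 - 2*Y² (c(Y) = (-4 + (-2)² + 11*(-2)) - Y*(Y + Y) = (-4 + 4 - 22) - Y*2*Y = -22 - 2*Y²)
6*(c(F)/o) = 6*((-22 - 2*28²)/2019) = 6*((-22 - 2*784)*(1/2019)) = 6*((-22 - 1568)*(1/2019)) = 6*(-1590*1/2019) = 6*(-530/673) = -3180/673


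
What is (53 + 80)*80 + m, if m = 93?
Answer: 10733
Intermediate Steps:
(53 + 80)*80 + m = (53 + 80)*80 + 93 = 133*80 + 93 = 10640 + 93 = 10733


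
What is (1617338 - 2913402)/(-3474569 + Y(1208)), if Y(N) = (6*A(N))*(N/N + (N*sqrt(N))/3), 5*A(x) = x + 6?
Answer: -10230399296320/917310370083917 - 3455806197760*sqrt(302)/917310370083917 ≈ -0.076622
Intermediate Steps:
A(x) = 6/5 + x/5 (A(x) = (x + 6)/5 = (6 + x)/5 = 6/5 + x/5)
Y(N) = (1 + N**(3/2)/3)*(36/5 + 6*N/5) (Y(N) = (6*(6/5 + N/5))*(N/N + (N*sqrt(N))/3) = (36/5 + 6*N/5)*(1 + N**(3/2)*(1/3)) = (36/5 + 6*N/5)*(1 + N**(3/2)/3) = (1 + N**(3/2)/3)*(36/5 + 6*N/5))
(1617338 - 2913402)/(-3474569 + Y(1208)) = (1617338 - 2913402)/(-3474569 + 2*(3 + 1208**(3/2))*(6 + 1208)/5) = -1296064/(-3474569 + (2/5)*(3 + 2416*sqrt(302))*1214) = -1296064/(-3474569 + (7284/5 + 5866048*sqrt(302)/5)) = -1296064/(-17365561/5 + 5866048*sqrt(302)/5)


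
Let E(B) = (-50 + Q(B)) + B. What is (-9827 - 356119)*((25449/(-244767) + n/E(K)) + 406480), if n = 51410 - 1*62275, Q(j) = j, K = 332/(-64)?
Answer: -279259368574000526/1876547 ≈ -1.4882e+11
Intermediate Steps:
K = -83/16 (K = 332*(-1/64) = -83/16 ≈ -5.1875)
n = -10865 (n = 51410 - 62275 = -10865)
E(B) = -50 + 2*B (E(B) = (-50 + B) + B = -50 + 2*B)
(-9827 - 356119)*((25449/(-244767) + n/E(K)) + 406480) = (-9827 - 356119)*((25449/(-244767) - 10865/(-50 + 2*(-83/16))) + 406480) = -365946*((25449*(-1/244767) - 10865/(-50 - 83/8)) + 406480) = -365946*((-8483/81589 - 10865/(-483/8)) + 406480) = -365946*((-8483/81589 - 10865*(-8/483)) + 406480) = -365946*((-8483/81589 + 86920/483) + 406480) = -365946*(7087618591/39407487 + 406480) = -365946*16025442934351/39407487 = -279259368574000526/1876547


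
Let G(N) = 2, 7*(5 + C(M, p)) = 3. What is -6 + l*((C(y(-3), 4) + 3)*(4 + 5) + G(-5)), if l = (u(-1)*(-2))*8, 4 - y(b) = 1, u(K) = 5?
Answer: 6758/7 ≈ 965.43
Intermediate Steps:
y(b) = 3 (y(b) = 4 - 1*1 = 4 - 1 = 3)
C(M, p) = -32/7 (C(M, p) = -5 + (1/7)*3 = -5 + 3/7 = -32/7)
l = -80 (l = (5*(-2))*8 = -10*8 = -80)
-6 + l*((C(y(-3), 4) + 3)*(4 + 5) + G(-5)) = -6 - 80*((-32/7 + 3)*(4 + 5) + 2) = -6 - 80*(-11/7*9 + 2) = -6 - 80*(-99/7 + 2) = -6 - 80*(-85/7) = -6 + 6800/7 = 6758/7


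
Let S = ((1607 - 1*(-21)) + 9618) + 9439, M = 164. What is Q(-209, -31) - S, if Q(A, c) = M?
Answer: -20521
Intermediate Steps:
Q(A, c) = 164
S = 20685 (S = ((1607 + 21) + 9618) + 9439 = (1628 + 9618) + 9439 = 11246 + 9439 = 20685)
Q(-209, -31) - S = 164 - 1*20685 = 164 - 20685 = -20521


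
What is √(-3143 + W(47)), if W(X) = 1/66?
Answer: I*√13690842/66 ≈ 56.062*I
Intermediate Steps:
W(X) = 1/66
√(-3143 + W(47)) = √(-3143 + 1/66) = √(-207437/66) = I*√13690842/66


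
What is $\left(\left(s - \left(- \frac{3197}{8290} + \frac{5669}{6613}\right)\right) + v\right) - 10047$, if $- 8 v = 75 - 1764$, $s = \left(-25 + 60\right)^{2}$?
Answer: $- \frac{1888357051991}{219287080} \approx -8611.3$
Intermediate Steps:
$s = 1225$ ($s = 35^{2} = 1225$)
$v = \frac{1689}{8}$ ($v = - \frac{75 - 1764}{8} = \left(- \frac{1}{8}\right) \left(-1689\right) = \frac{1689}{8} \approx 211.13$)
$\left(\left(s - \left(- \frac{3197}{8290} + \frac{5669}{6613}\right)\right) + v\right) - 10047 = \left(\left(1225 - \left(- \frac{3197}{8290} + \frac{5669}{6613}\right)\right) + \frac{1689}{8}\right) - 10047 = \left(\left(1225 - \frac{25854249}{54821770}\right) + \frac{1689}{8}\right) - 10047 = \left(\frac{67130814001}{54821770} + \frac{1689}{8}\right) - 10047 = \frac{314820240769}{219287080} - 10047 = - \frac{1888357051991}{219287080}$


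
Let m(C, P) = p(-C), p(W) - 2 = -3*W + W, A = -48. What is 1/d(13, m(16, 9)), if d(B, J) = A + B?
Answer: -1/35 ≈ -0.028571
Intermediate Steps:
p(W) = 2 - 2*W (p(W) = 2 + (-3*W + W) = 2 - 2*W)
m(C, P) = 2 + 2*C (m(C, P) = 2 - (-2)*C = 2 + 2*C)
d(B, J) = -48 + B
1/d(13, m(16, 9)) = 1/(-48 + 13) = 1/(-35) = -1/35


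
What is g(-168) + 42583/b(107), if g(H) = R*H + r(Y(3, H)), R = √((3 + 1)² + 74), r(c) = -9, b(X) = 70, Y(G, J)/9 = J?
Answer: 41953/70 - 504*√10 ≈ -994.46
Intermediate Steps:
Y(G, J) = 9*J
R = 3*√10 (R = √(4² + 74) = √(16 + 74) = √90 = 3*√10 ≈ 9.4868)
g(H) = -9 + 3*H*√10 (g(H) = (3*√10)*H - 9 = 3*H*√10 - 9 = -9 + 3*H*√10)
g(-168) + 42583/b(107) = (-9 + 3*(-168)*√10) + 42583/70 = (-9 - 504*√10) + 42583*(1/70) = (-9 - 504*√10) + 42583/70 = 41953/70 - 504*√10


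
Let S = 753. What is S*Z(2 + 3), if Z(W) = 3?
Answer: 2259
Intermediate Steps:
S*Z(2 + 3) = 753*3 = 2259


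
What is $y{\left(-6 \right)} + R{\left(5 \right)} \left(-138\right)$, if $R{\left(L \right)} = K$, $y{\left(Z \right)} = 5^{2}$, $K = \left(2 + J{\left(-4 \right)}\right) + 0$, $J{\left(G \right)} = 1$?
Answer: $-389$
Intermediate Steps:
$K = 3$ ($K = \left(2 + 1\right) + 0 = 3 + 0 = 3$)
$y{\left(Z \right)} = 25$
$R{\left(L \right)} = 3$
$y{\left(-6 \right)} + R{\left(5 \right)} \left(-138\right) = 25 + 3 \left(-138\right) = 25 - 414 = -389$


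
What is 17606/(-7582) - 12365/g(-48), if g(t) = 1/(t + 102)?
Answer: -2531297413/3791 ≈ -6.6771e+5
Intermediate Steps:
g(t) = 1/(102 + t)
17606/(-7582) - 12365/g(-48) = 17606/(-7582) - 12365/(1/(102 - 48)) = 17606*(-1/7582) - 12365/(1/54) = -8803/3791 - 12365/1/54 = -8803/3791 - 12365*54 = -8803/3791 - 667710 = -2531297413/3791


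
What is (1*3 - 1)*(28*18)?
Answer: 1008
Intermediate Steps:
(1*3 - 1)*(28*18) = (3 - 1)*504 = 2*504 = 1008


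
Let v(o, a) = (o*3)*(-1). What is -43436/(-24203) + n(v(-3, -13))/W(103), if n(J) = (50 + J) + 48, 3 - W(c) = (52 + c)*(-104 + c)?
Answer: 9452609/3824074 ≈ 2.4719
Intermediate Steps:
W(c) = 3 - (-104 + c)*(52 + c) (W(c) = 3 - (52 + c)*(-104 + c) = 3 - (-104 + c)*(52 + c))
v(o, a) = -3*o (v(o, a) = (3*o)*(-1) = -3*o)
n(J) = 98 + J
-43436/(-24203) + n(v(-3, -13))/W(103) = -43436/(-24203) + (98 - 3*(-3))/(5411 - 1*103² + 52*103) = -43436*(-1/24203) + (98 + 9)/(5411 - 1*10609 + 5356) = 43436/24203 + 107/(5411 - 10609 + 5356) = 43436/24203 + 107/158 = 9452609/3824074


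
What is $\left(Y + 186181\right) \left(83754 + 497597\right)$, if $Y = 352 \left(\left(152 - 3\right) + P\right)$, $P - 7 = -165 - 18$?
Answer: $102711350627$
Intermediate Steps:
$P = -176$ ($P = 7 - 183 = -176$)
$Y = -9504$ ($Y = 352 \left(\left(152 - 3\right) - 176\right) = 352 \left(149 - 176\right) = 352 \left(-27\right) = -9504$)
$\left(Y + 186181\right) \left(83754 + 497597\right) = \left(-9504 + 186181\right) \left(83754 + 497597\right) = 176677 \cdot 581351 = 102711350627$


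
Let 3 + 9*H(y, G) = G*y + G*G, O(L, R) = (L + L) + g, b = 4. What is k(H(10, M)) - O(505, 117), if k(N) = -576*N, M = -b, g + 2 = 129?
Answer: 591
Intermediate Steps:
g = 127 (g = -2 + 129 = 127)
M = -4 (M = -1*4 = -4)
O(L, R) = 127 + 2*L (O(L, R) = (L + L) + 127 = 2*L + 127 = 127 + 2*L)
H(y, G) = -⅓ + G²/9 + G*y/9 (H(y, G) = -⅓ + (G*y + G*G)/9 = -⅓ + (G*y + G²)/9 = -⅓ + (G² + G*y)/9 = -⅓ + (G²/9 + G*y/9) = -⅓ + G²/9 + G*y/9)
k(H(10, M)) - O(505, 117) = -576*(-⅓ + (⅑)*(-4)² + (⅑)*(-4)*10) - (127 + 2*505) = -576*(-⅓ + (⅑)*16 - 40/9) - (127 + 1010) = -576*(-⅓ + 16/9 - 40/9) - 1*1137 = -576*(-3) - 1137 = 1728 - 1137 = 591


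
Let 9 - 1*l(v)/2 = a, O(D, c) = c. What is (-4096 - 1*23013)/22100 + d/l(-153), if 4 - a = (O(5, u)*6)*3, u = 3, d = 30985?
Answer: 340784819/1303900 ≈ 261.36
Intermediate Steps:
a = -50 (a = 4 - 3*6*3 = 4 - 18*3 = 4 - 1*54 = 4 - 54 = -50)
l(v) = 118 (l(v) = 18 - 2*(-50) = 18 + 100 = 118)
(-4096 - 1*23013)/22100 + d/l(-153) = (-4096 - 1*23013)/22100 + 30985/118 = (-4096 - 23013)*(1/22100) + 30985*(1/118) = -27109*1/22100 + 30985/118 = -27109/22100 + 30985/118 = 340784819/1303900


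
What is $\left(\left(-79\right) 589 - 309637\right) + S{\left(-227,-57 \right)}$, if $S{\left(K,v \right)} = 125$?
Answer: $-356043$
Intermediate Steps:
$\left(\left(-79\right) 589 - 309637\right) + S{\left(-227,-57 \right)} = \left(\left(-79\right) 589 - 309637\right) + 125 = \left(-46531 - 309637\right) + 125 = -356168 + 125 = -356043$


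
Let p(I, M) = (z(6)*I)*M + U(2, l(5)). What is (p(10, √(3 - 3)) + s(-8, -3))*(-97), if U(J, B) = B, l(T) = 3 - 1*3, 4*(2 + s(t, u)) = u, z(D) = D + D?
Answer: 1067/4 ≈ 266.75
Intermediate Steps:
z(D) = 2*D
s(t, u) = -2 + u/4
l(T) = 0 (l(T) = 3 - 3 = 0)
p(I, M) = 12*I*M (p(I, M) = ((2*6)*I)*M + 0 = (12*I)*M + 0 = 12*I*M + 0 = 12*I*M)
(p(10, √(3 - 3)) + s(-8, -3))*(-97) = (12*10*√(3 - 3) + (-2 + (¼)*(-3)))*(-97) = (12*10*√0 + (-2 - ¾))*(-97) = (12*10*0 - 11/4)*(-97) = (0 - 11/4)*(-97) = -11/4*(-97) = 1067/4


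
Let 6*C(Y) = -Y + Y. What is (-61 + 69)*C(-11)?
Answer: 0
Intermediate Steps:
C(Y) = 0 (C(Y) = (-Y + Y)/6 = (1/6)*0 = 0)
(-61 + 69)*C(-11) = (-61 + 69)*0 = 8*0 = 0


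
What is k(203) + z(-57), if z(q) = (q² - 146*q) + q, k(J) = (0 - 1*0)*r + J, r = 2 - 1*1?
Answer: 11717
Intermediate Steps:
r = 1 (r = 2 - 1 = 1)
k(J) = J (k(J) = (0 - 1*0)*1 + J = (0 + 0)*1 + J = 0*1 + J = 0 + J = J)
z(q) = q² - 145*q
k(203) + z(-57) = 203 - 57*(-145 - 57) = 203 - 57*(-202) = 203 + 11514 = 11717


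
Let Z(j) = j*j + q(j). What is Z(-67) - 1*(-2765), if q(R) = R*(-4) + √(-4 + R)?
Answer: 7522 + I*√71 ≈ 7522.0 + 8.4261*I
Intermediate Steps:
q(R) = √(-4 + R) - 4*R (q(R) = -4*R + √(-4 + R) = √(-4 + R) - 4*R)
Z(j) = j² + √(-4 + j) - 4*j (Z(j) = j*j + (√(-4 + j) - 4*j) = j² + (√(-4 + j) - 4*j) = j² + √(-4 + j) - 4*j)
Z(-67) - 1*(-2765) = ((-67)² + √(-4 - 67) - 4*(-67)) - 1*(-2765) = (4489 + √(-71) + 268) + 2765 = (4489 + I*√71 + 268) + 2765 = (4757 + I*√71) + 2765 = 7522 + I*√71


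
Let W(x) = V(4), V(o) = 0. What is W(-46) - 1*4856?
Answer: -4856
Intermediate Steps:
W(x) = 0
W(-46) - 1*4856 = 0 - 1*4856 = 0 - 4856 = -4856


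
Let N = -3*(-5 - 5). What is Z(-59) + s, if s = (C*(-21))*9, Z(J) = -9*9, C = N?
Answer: -5751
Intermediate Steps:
N = 30 (N = -3*(-10) = 30)
C = 30
Z(J) = -81
s = -5670 (s = (30*(-21))*9 = -630*9 = -5670)
Z(-59) + s = -81 - 5670 = -5751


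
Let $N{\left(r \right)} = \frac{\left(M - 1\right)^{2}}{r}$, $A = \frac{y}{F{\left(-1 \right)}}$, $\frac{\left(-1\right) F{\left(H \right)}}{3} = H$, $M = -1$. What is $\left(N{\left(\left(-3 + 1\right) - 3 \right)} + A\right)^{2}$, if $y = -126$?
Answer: $\frac{45796}{25} \approx 1831.8$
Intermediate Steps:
$F{\left(H \right)} = - 3 H$
$A = -42$ ($A = - \frac{126}{\left(-3\right) \left(-1\right)} = - \frac{126}{3} = \left(-126\right) \frac{1}{3} = -42$)
$N{\left(r \right)} = \frac{4}{r}$ ($N{\left(r \right)} = \frac{\left(-1 - 1\right)^{2}}{r} = \frac{\left(-2\right)^{2}}{r} = \frac{4}{r}$)
$\left(N{\left(\left(-3 + 1\right) - 3 \right)} + A\right)^{2} = \left(\frac{4}{\left(-3 + 1\right) - 3} - 42\right)^{2} = \left(\frac{4}{-2 - 3} - 42\right)^{2} = \left(\frac{4}{-5} - 42\right)^{2} = \left(4 \left(- \frac{1}{5}\right) - 42\right)^{2} = \left(- \frac{4}{5} - 42\right)^{2} = \left(- \frac{214}{5}\right)^{2} = \frac{45796}{25}$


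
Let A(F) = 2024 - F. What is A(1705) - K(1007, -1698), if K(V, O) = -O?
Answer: -1379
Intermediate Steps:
A(1705) - K(1007, -1698) = (2024 - 1*1705) - (-1)*(-1698) = (2024 - 1705) - 1*1698 = 319 - 1698 = -1379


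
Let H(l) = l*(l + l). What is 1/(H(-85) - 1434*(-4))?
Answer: 1/20186 ≈ 4.9539e-5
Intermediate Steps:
H(l) = 2*l² (H(l) = l*(2*l) = 2*l²)
1/(H(-85) - 1434*(-4)) = 1/(2*(-85)² - 1434*(-4)) = 1/(2*7225 + 5736) = 1/(14450 + 5736) = 1/20186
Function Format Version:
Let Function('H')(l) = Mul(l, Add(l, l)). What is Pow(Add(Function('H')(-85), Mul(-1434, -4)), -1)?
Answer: Rational(1, 20186) ≈ 4.9539e-5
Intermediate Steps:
Function('H')(l) = Mul(2, Pow(l, 2)) (Function('H')(l) = Mul(l, Mul(2, l)) = Mul(2, Pow(l, 2)))
Pow(Add(Function('H')(-85), Mul(-1434, -4)), -1) = Pow(Add(Mul(2, Pow(-85, 2)), Mul(-1434, -4)), -1) = Pow(Add(Mul(2, 7225), 5736), -1) = Pow(Add(14450, 5736), -1) = Pow(20186, -1) = Rational(1, 20186)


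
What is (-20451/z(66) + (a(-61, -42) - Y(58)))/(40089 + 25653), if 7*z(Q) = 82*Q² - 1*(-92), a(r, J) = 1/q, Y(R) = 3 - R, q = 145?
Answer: 2828939419/3405841885560 ≈ 0.00083061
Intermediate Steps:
a(r, J) = 1/145
z(Q) = 92/7 + 82*Q²/7 (z(Q) = (82*Q² - 1*(-92))/7 = (82*Q² + 92)/7 = (92 + 82*Q²)/7 = 92/7 + 82*Q²/7)
(-20451/z(66) + (a(-61, -42) - Y(58)))/(40089 + 25653) = (-20451/(92/7 + (82/7)*66²) + (1/145 - (3 - 1*58)))/(40089 + 25653) = (-20451/(92/7 + (82/7)*4356) + (1/145 - (3 - 58)))/65742 = (-20451/(92/7 + 357192/7) + (1/145 - 1*(-55)))*(1/65742) = (-20451/357284/7 + (1/145 + 55))*(1/65742) = (-20451*7/357284 + 7976/145)*(1/65742) = (-143157/357284 + 7976/145)*(1/65742) = (2828939419/51806180)*(1/65742) = 2828939419/3405841885560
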